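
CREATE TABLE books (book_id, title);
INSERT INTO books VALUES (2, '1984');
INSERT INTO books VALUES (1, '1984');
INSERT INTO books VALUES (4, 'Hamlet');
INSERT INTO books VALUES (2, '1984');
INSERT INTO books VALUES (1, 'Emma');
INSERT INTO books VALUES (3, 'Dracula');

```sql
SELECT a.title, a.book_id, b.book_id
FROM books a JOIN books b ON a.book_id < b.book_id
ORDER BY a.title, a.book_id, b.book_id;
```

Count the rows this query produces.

INNER JOIN keeps only pairs where the ON condition holds.
Matching on a.book_id < b.book_id.
- book_id=2: 2 matching b row(s), so 2 row(s) emitted.
- book_id=1: 4 matching b row(s), so 4 row(s) emitted.
- book_id=4: no matching b row, dropped.
- book_id=2: 2 matching b row(s), so 2 row(s) emitted.
- book_id=1: 4 matching b row(s), so 4 row(s) emitted.
- book_id=3: 1 matching b row(s), so 1 row(s) emitted.
Total: 13 rows.

13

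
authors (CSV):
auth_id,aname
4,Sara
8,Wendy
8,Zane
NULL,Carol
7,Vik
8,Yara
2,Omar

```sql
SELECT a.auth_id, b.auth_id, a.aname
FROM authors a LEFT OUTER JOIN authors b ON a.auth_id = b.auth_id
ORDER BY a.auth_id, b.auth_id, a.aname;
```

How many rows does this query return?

13

LEFT JOIN keeps every row from `authors a`; unmatched rows get NULL for `authors b`'s columns.
Matching on a.auth_id = b.auth_id. A NULL in a compared column never satisfies the condition.
Matched pairs: 12; unmatched a rows kept: 1.
Total: 12 matched + 1 padded = 13 rows.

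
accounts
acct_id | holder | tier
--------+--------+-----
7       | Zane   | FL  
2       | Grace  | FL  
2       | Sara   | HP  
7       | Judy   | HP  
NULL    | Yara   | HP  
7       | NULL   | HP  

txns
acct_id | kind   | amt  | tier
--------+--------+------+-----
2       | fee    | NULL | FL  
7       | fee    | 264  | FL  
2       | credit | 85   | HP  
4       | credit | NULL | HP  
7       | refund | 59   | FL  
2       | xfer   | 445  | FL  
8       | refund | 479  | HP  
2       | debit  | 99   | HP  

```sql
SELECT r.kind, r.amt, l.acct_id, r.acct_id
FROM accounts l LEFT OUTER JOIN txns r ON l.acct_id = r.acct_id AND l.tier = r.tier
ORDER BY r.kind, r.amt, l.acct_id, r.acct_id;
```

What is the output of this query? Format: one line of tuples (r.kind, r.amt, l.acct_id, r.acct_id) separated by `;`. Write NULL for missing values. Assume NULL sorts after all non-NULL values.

LEFT JOIN keeps every row from `accounts`; unmatched rows get NULL for `txns`'s columns.
Matching on l.acct_id = r.acct_id AND l.tier = r.tier. A NULL in a compared column never satisfies the condition.
- l row (acct_id=7, tier=FL): matches 2 r row(s) → 2 output row(s).
- l row (acct_id=2, tier=FL): matches 2 r row(s) → 2 output row(s).
- l row (acct_id=2, tier=HP): matches 2 r row(s) → 2 output row(s).
- l row (acct_id=7, tier=HP): no match → kept, r columns NULL.
- l row (acct_id=NULL, tier=HP): no match → kept, r columns NULL.
- l row (acct_id=7, tier=HP): no match → kept, r columns NULL.
After projecting and ordering:
r.kind | r.amt | l.acct_id | r.acct_id
credit | 85 | 2 | 2
debit | 99 | 2 | 2
fee | 264 | 7 | 7
fee | NULL | 2 | 2
refund | 59 | 7 | 7
xfer | 445 | 2 | 2
NULL | NULL | 7 | NULL
NULL | NULL | 7 | NULL
NULL | NULL | NULL | NULL

(credit, 85, 2, 2); (debit, 99, 2, 2); (fee, 264, 7, 7); (fee, NULL, 2, 2); (refund, 59, 7, 7); (xfer, 445, 2, 2); (NULL, NULL, 7, NULL); (NULL, NULL, 7, NULL); (NULL, NULL, NULL, NULL)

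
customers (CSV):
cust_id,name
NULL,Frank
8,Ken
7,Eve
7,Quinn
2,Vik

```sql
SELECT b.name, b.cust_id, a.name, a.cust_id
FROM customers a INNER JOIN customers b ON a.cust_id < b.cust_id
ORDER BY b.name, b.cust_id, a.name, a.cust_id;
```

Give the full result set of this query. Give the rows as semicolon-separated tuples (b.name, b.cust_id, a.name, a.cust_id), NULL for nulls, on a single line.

INNER JOIN keeps only pairs where the ON condition holds.
Matching on a.cust_id < b.cust_id. A NULL in a compared column never satisfies the condition.
- a (cust_id=NULL) has no partner → excluded.
- a (cust_id=8) has no partner → excluded.
- a (cust_id=7) pairs with 1 row(s) of b.
- a (cust_id=7) pairs with 1 row(s) of b.
- a (cust_id=2) pairs with 3 row(s) of b.
After projecting and ordering:
b.name | b.cust_id | a.name | a.cust_id
Eve | 7 | Vik | 2
Ken | 8 | Eve | 7
Ken | 8 | Quinn | 7
Ken | 8 | Vik | 2
Quinn | 7 | Vik | 2

(Eve, 7, Vik, 2); (Ken, 8, Eve, 7); (Ken, 8, Quinn, 7); (Ken, 8, Vik, 2); (Quinn, 7, Vik, 2)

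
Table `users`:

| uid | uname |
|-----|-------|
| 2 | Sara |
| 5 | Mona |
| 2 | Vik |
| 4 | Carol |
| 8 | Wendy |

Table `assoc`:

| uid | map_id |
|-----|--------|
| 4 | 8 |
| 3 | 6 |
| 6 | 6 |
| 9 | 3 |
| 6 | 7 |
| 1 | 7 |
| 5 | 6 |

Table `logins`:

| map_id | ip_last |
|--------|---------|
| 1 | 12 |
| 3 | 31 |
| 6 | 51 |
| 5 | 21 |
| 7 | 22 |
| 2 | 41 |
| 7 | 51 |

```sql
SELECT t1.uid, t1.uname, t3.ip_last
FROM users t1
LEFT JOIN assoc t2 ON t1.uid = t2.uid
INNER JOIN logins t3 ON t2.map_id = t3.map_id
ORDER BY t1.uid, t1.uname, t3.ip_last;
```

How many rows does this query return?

Evaluate left to right. First `users t1 LEFT JOIN assoc t2` on uid: 5 row(s).
Then INNER JOIN `logins t3` on map_id: keep only rows whose t2.map_id appears in t3.
Result: 1 row(s).

1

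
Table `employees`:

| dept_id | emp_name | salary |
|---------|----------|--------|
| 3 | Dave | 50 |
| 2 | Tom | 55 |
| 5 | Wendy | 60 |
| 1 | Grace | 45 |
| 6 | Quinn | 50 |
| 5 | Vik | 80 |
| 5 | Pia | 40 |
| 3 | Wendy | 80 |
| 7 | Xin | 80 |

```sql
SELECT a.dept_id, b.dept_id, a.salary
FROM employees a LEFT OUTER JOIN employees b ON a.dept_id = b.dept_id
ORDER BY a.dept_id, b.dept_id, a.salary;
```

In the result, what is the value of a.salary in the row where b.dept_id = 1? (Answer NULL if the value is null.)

45

LEFT JOIN keeps every row from `employees a`; unmatched rows get NULL for `employees b`'s columns.
Matching on a.dept_id = b.dept_id.
- dept_id=3: 2 matching b row(s), so 2 row(s) emitted.
- dept_id=2: 1 matching b row(s), so 1 row(s) emitted.
- dept_id=5: 3 matching b row(s), so 3 row(s) emitted.
- dept_id=1: 1 matching b row(s), so 1 row(s) emitted.
- dept_id=6: 1 matching b row(s), so 1 row(s) emitted.
- dept_id=5: 3 matching b row(s), so 3 row(s) emitted.
- dept_id=5: 3 matching b row(s), so 3 row(s) emitted.
- dept_id=3: 2 matching b row(s), so 2 row(s) emitted.
- dept_id=7: 1 matching b row(s), so 1 row(s) emitted.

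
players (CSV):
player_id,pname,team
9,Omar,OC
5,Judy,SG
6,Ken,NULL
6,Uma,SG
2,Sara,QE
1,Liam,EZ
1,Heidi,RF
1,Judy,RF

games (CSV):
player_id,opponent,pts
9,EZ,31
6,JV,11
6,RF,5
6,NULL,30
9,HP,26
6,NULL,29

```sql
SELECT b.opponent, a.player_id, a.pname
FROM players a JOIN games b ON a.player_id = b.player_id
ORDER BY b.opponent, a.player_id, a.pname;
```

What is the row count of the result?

10

INNER JOIN keeps only pairs where the ON condition holds.
Matching on a.player_id = b.player_id.
- a row (player_id=9): matches 2 b row(s) → 2 output row(s).
- a row (player_id=5): no match → dropped.
- a row (player_id=6): matches 4 b row(s) → 4 output row(s).
- a row (player_id=6): matches 4 b row(s) → 4 output row(s).
- a row (player_id=2): no match → dropped.
- a row (player_id=1): no match → dropped.
- a row (player_id=1): no match → dropped.
- a row (player_id=1): no match → dropped.
Total: 10 rows.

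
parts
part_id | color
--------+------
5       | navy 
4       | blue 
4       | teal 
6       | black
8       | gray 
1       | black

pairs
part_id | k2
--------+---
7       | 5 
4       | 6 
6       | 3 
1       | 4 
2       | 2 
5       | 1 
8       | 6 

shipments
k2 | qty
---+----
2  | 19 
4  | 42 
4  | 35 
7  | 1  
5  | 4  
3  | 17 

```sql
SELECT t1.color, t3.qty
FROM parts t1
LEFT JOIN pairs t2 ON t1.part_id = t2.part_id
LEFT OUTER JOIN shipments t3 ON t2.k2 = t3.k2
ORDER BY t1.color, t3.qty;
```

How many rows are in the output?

7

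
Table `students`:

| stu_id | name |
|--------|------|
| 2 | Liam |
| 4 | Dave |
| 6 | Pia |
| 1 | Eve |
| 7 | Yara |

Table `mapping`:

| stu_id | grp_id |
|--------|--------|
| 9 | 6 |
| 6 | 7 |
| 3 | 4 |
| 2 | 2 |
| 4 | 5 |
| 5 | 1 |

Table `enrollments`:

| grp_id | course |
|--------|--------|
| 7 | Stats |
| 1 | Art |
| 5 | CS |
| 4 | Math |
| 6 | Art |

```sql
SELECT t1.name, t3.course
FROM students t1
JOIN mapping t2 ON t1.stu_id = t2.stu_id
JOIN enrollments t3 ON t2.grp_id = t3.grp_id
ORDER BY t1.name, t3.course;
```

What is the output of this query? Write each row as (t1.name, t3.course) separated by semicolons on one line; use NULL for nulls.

(Dave, CS); (Pia, Stats)

Step 1 — t1 INNER JOIN t2 on stu_id → 3 row(s).
Then INNER JOIN `enrollments t3` on grp_id: keep only rows whose t2.grp_id appears in t3.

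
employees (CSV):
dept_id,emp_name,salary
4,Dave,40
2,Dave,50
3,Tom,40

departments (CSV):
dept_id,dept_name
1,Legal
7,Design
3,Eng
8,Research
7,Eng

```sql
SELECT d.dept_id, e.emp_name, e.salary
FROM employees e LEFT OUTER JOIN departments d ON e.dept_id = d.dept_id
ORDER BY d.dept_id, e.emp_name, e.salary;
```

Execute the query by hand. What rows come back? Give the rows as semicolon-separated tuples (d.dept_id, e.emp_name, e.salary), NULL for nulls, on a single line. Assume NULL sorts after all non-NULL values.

LEFT JOIN keeps every row from `employees`; unmatched rows get NULL for `departments`'s columns.
Matching on e.dept_id = d.dept_id.
- e row (dept_id=4): no match → kept, d columns NULL.
- e row (dept_id=2): no match → kept, d columns NULL.
- e row (dept_id=3): matches 1 d row(s) → 1 output row(s).
After projecting and ordering:
d.dept_id | e.emp_name | e.salary
3 | Tom | 40
NULL | Dave | 40
NULL | Dave | 50

(3, Tom, 40); (NULL, Dave, 40); (NULL, Dave, 50)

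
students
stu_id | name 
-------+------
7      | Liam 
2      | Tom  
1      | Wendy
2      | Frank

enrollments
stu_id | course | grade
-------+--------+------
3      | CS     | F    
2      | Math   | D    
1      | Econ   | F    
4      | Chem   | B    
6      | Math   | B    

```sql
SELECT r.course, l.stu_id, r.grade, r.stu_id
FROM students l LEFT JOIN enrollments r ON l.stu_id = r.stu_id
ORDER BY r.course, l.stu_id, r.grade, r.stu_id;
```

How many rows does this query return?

LEFT JOIN keeps every row from `students`; unmatched rows get NULL for `enrollments`'s columns.
Matching on l.stu_id = r.stu_id.
- l (stu_id=7) has no partner → padded with NULL.
- l (stu_id=2) pairs with 1 row(s) of r.
- l (stu_id=1) pairs with 1 row(s) of r.
- l (stu_id=2) pairs with 1 row(s) of r.
Total: 3 matched + 1 padded = 4 rows.

4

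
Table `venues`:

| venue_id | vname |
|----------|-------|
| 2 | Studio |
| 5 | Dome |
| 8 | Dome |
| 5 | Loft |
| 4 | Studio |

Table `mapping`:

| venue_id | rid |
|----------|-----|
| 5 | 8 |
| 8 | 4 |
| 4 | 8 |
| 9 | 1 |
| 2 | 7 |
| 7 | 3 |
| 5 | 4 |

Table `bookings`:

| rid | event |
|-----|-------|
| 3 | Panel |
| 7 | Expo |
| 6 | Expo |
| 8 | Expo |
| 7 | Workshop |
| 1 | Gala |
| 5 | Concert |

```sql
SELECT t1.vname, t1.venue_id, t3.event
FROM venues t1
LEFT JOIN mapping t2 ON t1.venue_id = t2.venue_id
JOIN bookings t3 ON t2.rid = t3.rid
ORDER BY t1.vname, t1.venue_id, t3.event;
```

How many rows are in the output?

5

Joins associate left-to-right: venues LEFT JOIN mapping on venue_id gives 7 intermediate row(s).
Then INNER JOIN `bookings t3` on rid: keep only rows whose t2.rid appears in t3.
Result: 5 row(s).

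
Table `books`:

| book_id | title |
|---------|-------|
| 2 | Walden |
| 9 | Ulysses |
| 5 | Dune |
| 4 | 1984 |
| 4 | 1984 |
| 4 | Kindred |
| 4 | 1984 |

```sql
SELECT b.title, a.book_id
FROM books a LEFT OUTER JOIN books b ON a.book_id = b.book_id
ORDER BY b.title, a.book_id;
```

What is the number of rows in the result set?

19

LEFT JOIN keeps every row from `books a`; unmatched rows get NULL for `books b`'s columns.
Matching on a.book_id = b.book_id.
- a row (book_id=2): matches 1 b row(s) → 1 output row(s).
- a row (book_id=9): matches 1 b row(s) → 1 output row(s).
- a row (book_id=5): matches 1 b row(s) → 1 output row(s).
- a row (book_id=4): matches 4 b row(s) → 4 output row(s).
- a row (book_id=4): matches 4 b row(s) → 4 output row(s).
- a row (book_id=4): matches 4 b row(s) → 4 output row(s).
- a row (book_id=4): matches 4 b row(s) → 4 output row(s).
Total: 19 rows.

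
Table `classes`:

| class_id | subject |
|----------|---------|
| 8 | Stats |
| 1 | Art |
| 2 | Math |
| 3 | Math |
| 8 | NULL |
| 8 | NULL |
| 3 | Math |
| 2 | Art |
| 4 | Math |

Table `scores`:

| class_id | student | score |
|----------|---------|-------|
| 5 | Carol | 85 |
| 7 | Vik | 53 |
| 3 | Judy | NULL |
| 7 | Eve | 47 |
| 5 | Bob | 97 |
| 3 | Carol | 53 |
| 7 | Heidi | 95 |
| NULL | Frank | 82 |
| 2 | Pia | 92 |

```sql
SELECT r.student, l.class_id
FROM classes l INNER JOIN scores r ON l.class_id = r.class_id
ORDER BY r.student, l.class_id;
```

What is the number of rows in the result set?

INNER JOIN keeps only pairs where the ON condition holds.
Matching on l.class_id = r.class_id. A NULL in a compared column never satisfies the condition.
Matched pairs: 6.
Total: 6 rows.

6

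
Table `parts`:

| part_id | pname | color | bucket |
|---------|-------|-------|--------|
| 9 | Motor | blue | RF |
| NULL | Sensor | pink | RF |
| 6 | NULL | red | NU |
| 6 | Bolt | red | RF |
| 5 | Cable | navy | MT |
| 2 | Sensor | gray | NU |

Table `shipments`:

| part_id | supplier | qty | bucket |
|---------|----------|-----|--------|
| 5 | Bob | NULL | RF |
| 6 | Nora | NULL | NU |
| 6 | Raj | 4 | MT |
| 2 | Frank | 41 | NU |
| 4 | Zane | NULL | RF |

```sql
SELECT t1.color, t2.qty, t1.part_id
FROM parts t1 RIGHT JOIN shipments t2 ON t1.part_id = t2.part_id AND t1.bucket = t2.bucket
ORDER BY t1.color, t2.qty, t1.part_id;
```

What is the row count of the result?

RIGHT JOIN keeps every row from `shipments`; unmatched rows get NULL for `parts`'s columns.
Matching on t1.part_id = t2.part_id AND t1.bucket = t2.bucket. A NULL in a compared column never satisfies the condition.
- t1 (part_id=9, bucket=RF) has no partner in t2.
- t1 (part_id=NULL, bucket=RF) has no partner in t2.
- t1 (part_id=6, bucket=NU) pairs with 1 row(s) of t2.
- t1 (part_id=6, bucket=RF) has no partner in t2.
- t1 (part_id=5, bucket=MT) has no partner in t2.
- t1 (part_id=2, bucket=NU) pairs with 1 row(s) of t2.
- plus 3 unmatched t2 row(s), each kept with NULL t1 columns.
Total: 2 matched + 3 padded = 5 rows.

5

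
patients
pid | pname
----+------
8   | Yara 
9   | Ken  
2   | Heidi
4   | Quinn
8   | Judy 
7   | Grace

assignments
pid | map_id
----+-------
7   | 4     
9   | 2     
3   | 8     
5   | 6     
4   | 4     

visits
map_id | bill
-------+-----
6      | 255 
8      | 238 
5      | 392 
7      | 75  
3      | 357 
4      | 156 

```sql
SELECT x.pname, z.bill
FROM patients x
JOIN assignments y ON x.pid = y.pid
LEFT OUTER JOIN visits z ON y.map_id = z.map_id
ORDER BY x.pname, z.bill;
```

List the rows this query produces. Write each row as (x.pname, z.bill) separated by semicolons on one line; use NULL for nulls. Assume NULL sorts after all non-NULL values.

(Grace, 156); (Ken, NULL); (Quinn, 156)

Joins associate left-to-right: patients INNER JOIN assignments on pid gives 3 intermediate row(s).
Then LEFT JOIN `visits z` on map_id: each of those 3 rows is kept; rows whose y.map_id has no match in z get NULL for z's columns.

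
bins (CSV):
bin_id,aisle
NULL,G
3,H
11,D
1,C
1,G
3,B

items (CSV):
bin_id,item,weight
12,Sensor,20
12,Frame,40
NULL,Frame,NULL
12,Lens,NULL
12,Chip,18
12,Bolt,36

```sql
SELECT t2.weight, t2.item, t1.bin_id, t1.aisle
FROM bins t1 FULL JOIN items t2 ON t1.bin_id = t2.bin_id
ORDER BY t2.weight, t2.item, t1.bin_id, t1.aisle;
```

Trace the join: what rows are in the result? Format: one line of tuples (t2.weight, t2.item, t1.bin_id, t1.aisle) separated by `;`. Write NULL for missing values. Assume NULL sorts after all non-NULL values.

(18, Chip, NULL, NULL); (20, Sensor, NULL, NULL); (36, Bolt, NULL, NULL); (40, Frame, NULL, NULL); (NULL, Frame, NULL, NULL); (NULL, Lens, NULL, NULL); (NULL, NULL, 1, C); (NULL, NULL, 1, G); (NULL, NULL, 3, B); (NULL, NULL, 3, H); (NULL, NULL, 11, D); (NULL, NULL, NULL, G)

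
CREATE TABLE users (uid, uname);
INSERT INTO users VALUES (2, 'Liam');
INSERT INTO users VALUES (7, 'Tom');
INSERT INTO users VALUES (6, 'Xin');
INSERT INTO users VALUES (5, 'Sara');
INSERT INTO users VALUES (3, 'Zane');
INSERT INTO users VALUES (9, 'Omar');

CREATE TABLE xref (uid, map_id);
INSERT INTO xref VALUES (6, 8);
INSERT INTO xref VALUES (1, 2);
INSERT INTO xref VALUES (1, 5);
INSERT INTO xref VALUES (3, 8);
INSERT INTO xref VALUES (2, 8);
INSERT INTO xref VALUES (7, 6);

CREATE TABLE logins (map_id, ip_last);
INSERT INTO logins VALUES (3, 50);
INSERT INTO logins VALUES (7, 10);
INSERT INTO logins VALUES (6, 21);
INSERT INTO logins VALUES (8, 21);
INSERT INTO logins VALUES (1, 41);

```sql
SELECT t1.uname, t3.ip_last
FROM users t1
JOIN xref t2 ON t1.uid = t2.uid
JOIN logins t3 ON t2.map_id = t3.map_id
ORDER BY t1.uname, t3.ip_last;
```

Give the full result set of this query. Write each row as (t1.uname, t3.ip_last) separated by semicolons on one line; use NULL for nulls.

Evaluate left to right. First `users t1 INNER JOIN xref t2` on uid: 4 row(s).
Then INNER JOIN `logins t3` on map_id: keep only rows whose t2.map_id appears in t3.

(Liam, 21); (Tom, 21); (Xin, 21); (Zane, 21)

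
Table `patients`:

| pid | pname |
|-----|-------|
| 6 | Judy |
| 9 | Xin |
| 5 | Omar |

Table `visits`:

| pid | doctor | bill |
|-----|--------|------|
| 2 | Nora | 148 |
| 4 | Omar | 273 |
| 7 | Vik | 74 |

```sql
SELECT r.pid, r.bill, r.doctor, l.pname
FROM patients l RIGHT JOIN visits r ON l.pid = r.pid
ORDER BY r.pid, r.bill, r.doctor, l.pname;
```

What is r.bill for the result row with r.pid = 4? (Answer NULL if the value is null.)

273

RIGHT JOIN keeps every row from `visits`; unmatched rows get NULL for `patients`'s columns.
Matching on l.pid = r.pid.
Matched pairs: 0; unmatched r rows kept: 3.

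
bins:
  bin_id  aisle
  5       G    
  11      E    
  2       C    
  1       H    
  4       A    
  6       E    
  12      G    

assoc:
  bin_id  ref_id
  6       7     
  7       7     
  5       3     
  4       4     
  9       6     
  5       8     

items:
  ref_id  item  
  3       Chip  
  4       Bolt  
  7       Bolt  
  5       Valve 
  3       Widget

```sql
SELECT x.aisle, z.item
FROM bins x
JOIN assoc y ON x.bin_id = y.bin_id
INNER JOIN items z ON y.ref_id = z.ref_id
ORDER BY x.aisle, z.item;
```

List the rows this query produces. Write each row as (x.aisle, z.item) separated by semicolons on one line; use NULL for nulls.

(A, Bolt); (E, Bolt); (G, Chip); (G, Widget)

Joins associate left-to-right: bins INNER JOIN assoc on bin_id gives 4 intermediate row(s).
Then INNER JOIN `items z` on ref_id: keep only rows whose y.ref_id appears in z.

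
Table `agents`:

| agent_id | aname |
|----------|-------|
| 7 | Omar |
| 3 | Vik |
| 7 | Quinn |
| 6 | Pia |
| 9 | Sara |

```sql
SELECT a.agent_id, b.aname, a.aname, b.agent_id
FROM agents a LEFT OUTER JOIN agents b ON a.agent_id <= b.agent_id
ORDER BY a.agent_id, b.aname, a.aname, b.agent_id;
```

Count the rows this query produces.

16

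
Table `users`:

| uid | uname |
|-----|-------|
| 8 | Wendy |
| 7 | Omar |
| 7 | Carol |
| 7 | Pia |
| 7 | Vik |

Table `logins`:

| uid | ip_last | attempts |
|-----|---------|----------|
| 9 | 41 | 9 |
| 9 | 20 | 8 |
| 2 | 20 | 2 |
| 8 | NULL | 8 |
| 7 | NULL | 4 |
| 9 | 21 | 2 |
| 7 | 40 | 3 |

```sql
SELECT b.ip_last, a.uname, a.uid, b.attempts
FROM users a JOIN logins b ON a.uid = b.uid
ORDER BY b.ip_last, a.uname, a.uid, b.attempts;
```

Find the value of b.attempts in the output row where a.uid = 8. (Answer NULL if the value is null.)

8

INNER JOIN keeps only pairs where the ON condition holds.
Matching on a.uid = b.uid.
- uid=8: 1 matching b row(s), so 1 row(s) emitted.
- uid=7: 2 matching b row(s), so 2 row(s) emitted.
- uid=7: 2 matching b row(s), so 2 row(s) emitted.
- uid=7: 2 matching b row(s), so 2 row(s) emitted.
- uid=7: 2 matching b row(s), so 2 row(s) emitted.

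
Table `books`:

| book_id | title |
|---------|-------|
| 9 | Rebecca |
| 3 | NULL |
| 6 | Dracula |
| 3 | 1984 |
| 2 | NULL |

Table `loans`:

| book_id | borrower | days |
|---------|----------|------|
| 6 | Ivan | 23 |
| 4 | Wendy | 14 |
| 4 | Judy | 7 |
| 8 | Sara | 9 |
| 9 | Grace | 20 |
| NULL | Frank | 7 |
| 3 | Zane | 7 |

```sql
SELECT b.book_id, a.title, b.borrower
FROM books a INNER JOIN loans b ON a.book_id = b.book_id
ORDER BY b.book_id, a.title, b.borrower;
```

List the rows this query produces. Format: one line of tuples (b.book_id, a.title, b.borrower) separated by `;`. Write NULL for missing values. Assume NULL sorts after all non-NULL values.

INNER JOIN keeps only pairs where the ON condition holds.
Matching on a.book_id = b.book_id. A NULL in a compared column never satisfies the condition.
Matched pairs: 4.

(3, 1984, Zane); (3, NULL, Zane); (6, Dracula, Ivan); (9, Rebecca, Grace)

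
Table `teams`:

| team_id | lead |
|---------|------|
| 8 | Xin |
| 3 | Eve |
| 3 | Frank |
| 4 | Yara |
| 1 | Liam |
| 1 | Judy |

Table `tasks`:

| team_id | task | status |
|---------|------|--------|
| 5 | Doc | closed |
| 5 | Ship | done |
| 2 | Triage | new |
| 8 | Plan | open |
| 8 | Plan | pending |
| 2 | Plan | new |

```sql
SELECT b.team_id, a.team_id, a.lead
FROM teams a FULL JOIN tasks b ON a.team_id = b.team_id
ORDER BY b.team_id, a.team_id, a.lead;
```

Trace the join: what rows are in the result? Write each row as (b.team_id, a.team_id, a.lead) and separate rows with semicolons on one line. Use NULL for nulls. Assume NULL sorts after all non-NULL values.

(2, NULL, NULL); (2, NULL, NULL); (5, NULL, NULL); (5, NULL, NULL); (8, 8, Xin); (8, 8, Xin); (NULL, 1, Judy); (NULL, 1, Liam); (NULL, 3, Eve); (NULL, 3, Frank); (NULL, 4, Yara)

FULL OUTER JOIN keeps every row from both sides; unmatched rows get NULL for the other side's columns.
Matching on a.team_id = b.team_id.
- team_id=8: 2 matching b row(s), so 2 row(s) emitted.
- team_id=3: no b row matches, row kept with b columns NULL.
- team_id=3: no b row matches, row kept with b columns NULL.
- team_id=4: no b row matches, row kept with b columns NULL.
- team_id=1: no b row matches, row kept with b columns NULL.
- team_id=1: no b row matches, row kept with b columns NULL.
- 4 row(s) from b found no a partner → padded with NULL.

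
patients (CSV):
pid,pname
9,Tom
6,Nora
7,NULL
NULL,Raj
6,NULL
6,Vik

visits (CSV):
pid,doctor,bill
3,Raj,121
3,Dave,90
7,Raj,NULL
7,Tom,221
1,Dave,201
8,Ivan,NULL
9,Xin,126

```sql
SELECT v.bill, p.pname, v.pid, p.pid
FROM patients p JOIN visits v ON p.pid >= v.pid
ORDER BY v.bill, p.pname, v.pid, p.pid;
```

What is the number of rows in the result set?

INNER JOIN keeps only pairs where the ON condition holds.
Matching on p.pid >= v.pid. A NULL in a compared column never satisfies the condition.
- pid=9: 7 matching v row(s), so 7 row(s) emitted.
- pid=6: 3 matching v row(s), so 3 row(s) emitted.
- pid=7: 5 matching v row(s), so 5 row(s) emitted.
- pid=NULL: no matching v row, dropped.
- pid=6: 3 matching v row(s), so 3 row(s) emitted.
- pid=6: 3 matching v row(s), so 3 row(s) emitted.
Total: 21 rows.

21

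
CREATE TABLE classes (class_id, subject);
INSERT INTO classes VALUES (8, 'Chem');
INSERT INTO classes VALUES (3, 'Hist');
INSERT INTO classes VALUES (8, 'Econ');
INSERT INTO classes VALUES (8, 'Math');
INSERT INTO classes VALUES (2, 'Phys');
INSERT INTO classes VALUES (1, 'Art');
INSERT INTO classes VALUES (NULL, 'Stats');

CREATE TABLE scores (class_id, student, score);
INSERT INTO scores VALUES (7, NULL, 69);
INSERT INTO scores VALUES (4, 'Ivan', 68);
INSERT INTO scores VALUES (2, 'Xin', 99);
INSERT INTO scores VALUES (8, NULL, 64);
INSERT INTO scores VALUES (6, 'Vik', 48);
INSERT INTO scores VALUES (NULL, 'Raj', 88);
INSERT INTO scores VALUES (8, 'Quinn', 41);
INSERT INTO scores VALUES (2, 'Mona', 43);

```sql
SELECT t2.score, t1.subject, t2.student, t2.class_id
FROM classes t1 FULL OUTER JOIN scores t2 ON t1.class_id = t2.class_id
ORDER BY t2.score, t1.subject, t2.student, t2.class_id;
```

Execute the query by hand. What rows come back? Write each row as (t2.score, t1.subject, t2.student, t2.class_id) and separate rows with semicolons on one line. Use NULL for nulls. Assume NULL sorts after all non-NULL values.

FULL OUTER JOIN keeps every row from both sides; unmatched rows get NULL for the other side's columns.
Matching on t1.class_id = t2.class_id. A NULL in a compared column never satisfies the condition.
- t1 (class_id=8) pairs with 2 row(s) of t2.
- t1 (class_id=3) has no partner → padded with NULL.
- t1 (class_id=8) pairs with 2 row(s) of t2.
- t1 (class_id=8) pairs with 2 row(s) of t2.
- t1 (class_id=2) pairs with 2 row(s) of t2.
- t1 (class_id=1) has no partner → padded with NULL.
- t1 (class_id=NULL) has no partner → padded with NULL.
- plus 4 unmatched t2 row(s), each kept with NULL t1 columns.

(41, Chem, Quinn, 8); (41, Econ, Quinn, 8); (41, Math, Quinn, 8); (43, Phys, Mona, 2); (48, NULL, Vik, 6); (64, Chem, NULL, 8); (64, Econ, NULL, 8); (64, Math, NULL, 8); (68, NULL, Ivan, 4); (69, NULL, NULL, 7); (88, NULL, Raj, NULL); (99, Phys, Xin, 2); (NULL, Art, NULL, NULL); (NULL, Hist, NULL, NULL); (NULL, Stats, NULL, NULL)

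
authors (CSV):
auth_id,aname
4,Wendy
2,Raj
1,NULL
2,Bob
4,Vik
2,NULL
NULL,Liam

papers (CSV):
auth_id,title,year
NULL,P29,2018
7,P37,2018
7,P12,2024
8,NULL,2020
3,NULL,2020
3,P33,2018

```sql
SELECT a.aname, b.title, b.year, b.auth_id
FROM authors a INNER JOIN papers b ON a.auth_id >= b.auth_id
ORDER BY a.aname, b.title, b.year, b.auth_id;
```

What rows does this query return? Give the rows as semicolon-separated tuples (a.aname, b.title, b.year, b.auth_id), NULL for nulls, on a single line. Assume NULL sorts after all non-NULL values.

(Vik, P33, 2018, 3); (Vik, NULL, 2020, 3); (Wendy, P33, 2018, 3); (Wendy, NULL, 2020, 3)

INNER JOIN keeps only pairs where the ON condition holds.
Matching on a.auth_id >= b.auth_id. A NULL in a compared column never satisfies the condition.
- auth_id=4: 2 matching b row(s), so 2 row(s) emitted.
- auth_id=2: no matching b row, dropped.
- auth_id=1: no matching b row, dropped.
- auth_id=2: no matching b row, dropped.
- auth_id=4: 2 matching b row(s), so 2 row(s) emitted.
- auth_id=2: no matching b row, dropped.
- auth_id=NULL: no matching b row, dropped.
After projecting and ordering:
a.aname | b.title | b.year | b.auth_id
Vik | P33 | 2018 | 3
Vik | NULL | 2020 | 3
Wendy | P33 | 2018 | 3
Wendy | NULL | 2020 | 3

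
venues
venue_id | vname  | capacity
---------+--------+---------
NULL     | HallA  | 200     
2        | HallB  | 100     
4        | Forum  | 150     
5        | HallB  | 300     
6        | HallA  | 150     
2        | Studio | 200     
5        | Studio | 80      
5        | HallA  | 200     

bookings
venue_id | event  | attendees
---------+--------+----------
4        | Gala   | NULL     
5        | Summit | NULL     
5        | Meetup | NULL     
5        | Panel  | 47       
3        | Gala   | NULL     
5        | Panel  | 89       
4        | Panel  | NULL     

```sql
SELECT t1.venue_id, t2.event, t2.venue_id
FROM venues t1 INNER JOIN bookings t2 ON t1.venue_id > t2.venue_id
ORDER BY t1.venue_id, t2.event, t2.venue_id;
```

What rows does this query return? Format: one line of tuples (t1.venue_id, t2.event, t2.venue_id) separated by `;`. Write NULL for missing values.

INNER JOIN keeps only pairs where the ON condition holds.
Matching on t1.venue_id > t2.venue_id. A NULL in a compared column never satisfies the condition.
Matched pairs: 17.

(4, Gala, 3); (5, Gala, 3); (5, Gala, 3); (5, Gala, 3); (5, Gala, 4); (5, Gala, 4); (5, Gala, 4); (5, Panel, 4); (5, Panel, 4); (5, Panel, 4); (6, Gala, 3); (6, Gala, 4); (6, Meetup, 5); (6, Panel, 4); (6, Panel, 5); (6, Panel, 5); (6, Summit, 5)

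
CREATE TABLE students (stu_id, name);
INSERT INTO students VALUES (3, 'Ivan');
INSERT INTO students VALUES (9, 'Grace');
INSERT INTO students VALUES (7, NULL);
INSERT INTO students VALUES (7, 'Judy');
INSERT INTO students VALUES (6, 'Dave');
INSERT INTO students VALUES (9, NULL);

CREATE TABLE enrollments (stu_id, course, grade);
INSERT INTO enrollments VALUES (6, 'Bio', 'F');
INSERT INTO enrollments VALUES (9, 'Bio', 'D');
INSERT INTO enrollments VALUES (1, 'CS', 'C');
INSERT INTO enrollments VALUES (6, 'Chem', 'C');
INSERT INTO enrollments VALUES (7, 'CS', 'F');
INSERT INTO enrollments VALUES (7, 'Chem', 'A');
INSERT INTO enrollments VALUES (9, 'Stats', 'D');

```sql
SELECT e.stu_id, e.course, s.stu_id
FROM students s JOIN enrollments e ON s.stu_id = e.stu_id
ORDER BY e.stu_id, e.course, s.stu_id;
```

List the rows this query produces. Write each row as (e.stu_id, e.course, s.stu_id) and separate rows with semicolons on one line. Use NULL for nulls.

(6, Bio, 6); (6, Chem, 6); (7, CS, 7); (7, CS, 7); (7, Chem, 7); (7, Chem, 7); (9, Bio, 9); (9, Bio, 9); (9, Stats, 9); (9, Stats, 9)

INNER JOIN keeps only pairs where the ON condition holds.
Matching on s.stu_id = e.stu_id.
- stu_id=3: no matching e row, dropped.
- stu_id=9: 2 matching e row(s), so 2 row(s) emitted.
- stu_id=7: 2 matching e row(s), so 2 row(s) emitted.
- stu_id=7: 2 matching e row(s), so 2 row(s) emitted.
- stu_id=6: 2 matching e row(s), so 2 row(s) emitted.
- stu_id=9: 2 matching e row(s), so 2 row(s) emitted.
After projecting and ordering:
e.stu_id | e.course | s.stu_id
6 | Bio | 6
6 | Chem | 6
7 | CS | 7
7 | CS | 7
7 | Chem | 7
7 | Chem | 7
9 | Bio | 9
9 | Bio | 9
9 | Stats | 9
9 | Stats | 9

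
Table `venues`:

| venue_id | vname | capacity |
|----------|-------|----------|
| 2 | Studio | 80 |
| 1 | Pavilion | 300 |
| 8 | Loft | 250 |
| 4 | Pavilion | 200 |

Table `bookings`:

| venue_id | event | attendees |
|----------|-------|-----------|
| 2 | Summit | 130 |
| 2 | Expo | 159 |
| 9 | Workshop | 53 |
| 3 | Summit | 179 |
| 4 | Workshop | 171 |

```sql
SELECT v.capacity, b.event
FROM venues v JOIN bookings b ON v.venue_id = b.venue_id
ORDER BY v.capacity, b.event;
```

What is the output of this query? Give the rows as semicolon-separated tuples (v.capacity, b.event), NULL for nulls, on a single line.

INNER JOIN keeps only pairs where the ON condition holds.
Matching on v.venue_id = b.venue_id.
- venue_id=2: 2 matching b row(s), so 2 row(s) emitted.
- venue_id=1: no matching b row, dropped.
- venue_id=8: no matching b row, dropped.
- venue_id=4: 1 matching b row(s), so 1 row(s) emitted.
After projecting and ordering:
v.capacity | b.event
80 | Expo
80 | Summit
200 | Workshop

(80, Expo); (80, Summit); (200, Workshop)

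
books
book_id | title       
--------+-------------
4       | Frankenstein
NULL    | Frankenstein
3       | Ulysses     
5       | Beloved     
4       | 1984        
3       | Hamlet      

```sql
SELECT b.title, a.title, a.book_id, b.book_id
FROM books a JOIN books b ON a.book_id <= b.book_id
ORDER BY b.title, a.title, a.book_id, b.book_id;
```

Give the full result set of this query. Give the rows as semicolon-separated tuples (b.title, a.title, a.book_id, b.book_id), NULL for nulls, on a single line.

(1984, 1984, 4, 4); (1984, Frankenstein, 4, 4); (1984, Hamlet, 3, 4); (1984, Ulysses, 3, 4); (Beloved, 1984, 4, 5); (Beloved, Beloved, 5, 5); (Beloved, Frankenstein, 4, 5); (Beloved, Hamlet, 3, 5); (Beloved, Ulysses, 3, 5); (Frankenstein, 1984, 4, 4); (Frankenstein, Frankenstein, 4, 4); (Frankenstein, Hamlet, 3, 4); (Frankenstein, Ulysses, 3, 4); (Hamlet, Hamlet, 3, 3); (Hamlet, Ulysses, 3, 3); (Ulysses, Hamlet, 3, 3); (Ulysses, Ulysses, 3, 3)

INNER JOIN keeps only pairs where the ON condition holds.
Matching on a.book_id <= b.book_id. A NULL in a compared column never satisfies the condition.
- book_id=4: 3 matching b row(s), so 3 row(s) emitted.
- book_id=NULL: no matching b row, dropped.
- book_id=3: 5 matching b row(s), so 5 row(s) emitted.
- book_id=5: 1 matching b row(s), so 1 row(s) emitted.
- book_id=4: 3 matching b row(s), so 3 row(s) emitted.
- book_id=3: 5 matching b row(s), so 5 row(s) emitted.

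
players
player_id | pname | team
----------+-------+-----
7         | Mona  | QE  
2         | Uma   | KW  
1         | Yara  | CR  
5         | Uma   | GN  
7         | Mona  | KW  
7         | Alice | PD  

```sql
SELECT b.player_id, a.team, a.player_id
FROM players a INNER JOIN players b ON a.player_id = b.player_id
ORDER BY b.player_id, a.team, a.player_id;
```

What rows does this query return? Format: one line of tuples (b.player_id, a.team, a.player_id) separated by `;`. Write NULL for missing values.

(1, CR, 1); (2, KW, 2); (5, GN, 5); (7, KW, 7); (7, KW, 7); (7, KW, 7); (7, PD, 7); (7, PD, 7); (7, PD, 7); (7, QE, 7); (7, QE, 7); (7, QE, 7)

INNER JOIN keeps only pairs where the ON condition holds.
Matching on a.player_id = b.player_id.
- a[0] player_id=7 → 3 match(es) in b → 3 row(s).
- a[1] player_id=2 → 1 match(es) in b → 1 row(s).
- a[2] player_id=1 → 1 match(es) in b → 1 row(s).
- a[3] player_id=5 → 1 match(es) in b → 1 row(s).
- a[4] player_id=7 → 3 match(es) in b → 3 row(s).
- a[5] player_id=7 → 3 match(es) in b → 3 row(s).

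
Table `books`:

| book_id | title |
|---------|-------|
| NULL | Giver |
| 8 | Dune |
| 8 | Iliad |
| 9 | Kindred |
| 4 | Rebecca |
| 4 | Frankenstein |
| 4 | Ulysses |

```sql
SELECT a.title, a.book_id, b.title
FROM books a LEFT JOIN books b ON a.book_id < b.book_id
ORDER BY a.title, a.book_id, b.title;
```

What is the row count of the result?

13

LEFT JOIN keeps every row from `books a`; unmatched rows get NULL for `books b`'s columns.
Matching on a.book_id < b.book_id. A NULL in a compared column never satisfies the condition.
- a (book_id=NULL) has no partner → padded with NULL.
- a (book_id=8) pairs with 1 row(s) of b.
- a (book_id=8) pairs with 1 row(s) of b.
- a (book_id=9) has no partner → padded with NULL.
- a (book_id=4) pairs with 3 row(s) of b.
- a (book_id=4) pairs with 3 row(s) of b.
- a (book_id=4) pairs with 3 row(s) of b.
Total: 11 matched + 2 padded = 13 rows.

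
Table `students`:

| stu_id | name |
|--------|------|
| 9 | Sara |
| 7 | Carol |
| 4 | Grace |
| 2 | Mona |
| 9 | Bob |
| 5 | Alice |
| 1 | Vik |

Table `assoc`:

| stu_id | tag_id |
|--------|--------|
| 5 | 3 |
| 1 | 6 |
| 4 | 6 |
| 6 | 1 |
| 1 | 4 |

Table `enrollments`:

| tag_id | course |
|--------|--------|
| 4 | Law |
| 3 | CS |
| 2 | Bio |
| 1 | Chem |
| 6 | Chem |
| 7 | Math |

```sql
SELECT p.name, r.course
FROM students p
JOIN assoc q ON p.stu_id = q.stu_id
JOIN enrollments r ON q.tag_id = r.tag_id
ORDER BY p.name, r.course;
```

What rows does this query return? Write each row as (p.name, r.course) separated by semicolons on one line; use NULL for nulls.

(Alice, CS); (Grace, Chem); (Vik, Chem); (Vik, Law)

Step 1 — p INNER JOIN q on stu_id → 4 row(s).
Then INNER JOIN `enrollments r` on tag_id: keep only rows whose q.tag_id appears in r.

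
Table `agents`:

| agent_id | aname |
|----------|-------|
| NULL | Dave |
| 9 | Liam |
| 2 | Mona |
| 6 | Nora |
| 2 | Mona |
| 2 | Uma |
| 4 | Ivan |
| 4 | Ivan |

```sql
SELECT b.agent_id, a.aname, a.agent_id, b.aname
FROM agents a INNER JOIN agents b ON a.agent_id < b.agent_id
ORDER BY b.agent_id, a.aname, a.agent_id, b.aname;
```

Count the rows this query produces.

17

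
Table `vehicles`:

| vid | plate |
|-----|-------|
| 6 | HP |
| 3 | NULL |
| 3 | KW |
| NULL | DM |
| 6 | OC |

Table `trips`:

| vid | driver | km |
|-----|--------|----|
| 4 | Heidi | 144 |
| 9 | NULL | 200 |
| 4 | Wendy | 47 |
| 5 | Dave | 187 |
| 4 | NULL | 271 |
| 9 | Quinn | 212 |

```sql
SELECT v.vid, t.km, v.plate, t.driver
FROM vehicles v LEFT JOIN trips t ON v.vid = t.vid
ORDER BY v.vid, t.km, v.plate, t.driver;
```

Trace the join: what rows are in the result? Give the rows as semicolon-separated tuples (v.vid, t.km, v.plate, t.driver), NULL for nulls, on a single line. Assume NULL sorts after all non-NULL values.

LEFT JOIN keeps every row from `vehicles`; unmatched rows get NULL for `trips`'s columns.
Matching on v.vid = t.vid. A NULL in a compared column never satisfies the condition.
- v (vid=6) has no partner → padded with NULL.
- v (vid=3) has no partner → padded with NULL.
- v (vid=3) has no partner → padded with NULL.
- v (vid=NULL) has no partner → padded with NULL.
- v (vid=6) has no partner → padded with NULL.
After projecting and ordering:
v.vid | t.km | v.plate | t.driver
3 | NULL | KW | NULL
3 | NULL | NULL | NULL
6 | NULL | HP | NULL
6 | NULL | OC | NULL
NULL | NULL | DM | NULL

(3, NULL, KW, NULL); (3, NULL, NULL, NULL); (6, NULL, HP, NULL); (6, NULL, OC, NULL); (NULL, NULL, DM, NULL)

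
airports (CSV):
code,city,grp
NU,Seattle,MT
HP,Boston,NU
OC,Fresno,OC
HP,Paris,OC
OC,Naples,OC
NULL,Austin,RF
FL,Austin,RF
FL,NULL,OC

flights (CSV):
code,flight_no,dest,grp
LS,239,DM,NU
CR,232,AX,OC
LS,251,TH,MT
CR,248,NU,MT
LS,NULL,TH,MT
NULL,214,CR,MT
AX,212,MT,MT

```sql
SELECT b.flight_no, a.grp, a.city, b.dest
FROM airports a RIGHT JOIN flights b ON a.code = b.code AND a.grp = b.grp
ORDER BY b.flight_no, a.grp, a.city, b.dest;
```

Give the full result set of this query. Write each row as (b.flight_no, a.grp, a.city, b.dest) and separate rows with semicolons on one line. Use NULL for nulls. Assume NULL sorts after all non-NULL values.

RIGHT JOIN keeps every row from `flights`; unmatched rows get NULL for `airports`'s columns.
Matching on a.code = b.code AND a.grp = b.grp. A NULL in a compared column never satisfies the condition.
- a[0] code=NU, grp=MT → no match.
- a[1] code=HP, grp=NU → no match.
- a[2] code=OC, grp=OC → no match.
- a[3] code=HP, grp=OC → no match.
- a[4] code=OC, grp=OC → no match.
- a[5] code=NULL, grp=RF → no match.
- a[6] code=FL, grp=RF → no match.
- a[7] code=FL, grp=OC → no match.
- 7 b row(s) had no a match → kept, a columns NULL.
After projecting and ordering:
b.flight_no | a.grp | a.city | b.dest
212 | NULL | NULL | MT
214 | NULL | NULL | CR
232 | NULL | NULL | AX
239 | NULL | NULL | DM
248 | NULL | NULL | NU
251 | NULL | NULL | TH
NULL | NULL | NULL | TH

(212, NULL, NULL, MT); (214, NULL, NULL, CR); (232, NULL, NULL, AX); (239, NULL, NULL, DM); (248, NULL, NULL, NU); (251, NULL, NULL, TH); (NULL, NULL, NULL, TH)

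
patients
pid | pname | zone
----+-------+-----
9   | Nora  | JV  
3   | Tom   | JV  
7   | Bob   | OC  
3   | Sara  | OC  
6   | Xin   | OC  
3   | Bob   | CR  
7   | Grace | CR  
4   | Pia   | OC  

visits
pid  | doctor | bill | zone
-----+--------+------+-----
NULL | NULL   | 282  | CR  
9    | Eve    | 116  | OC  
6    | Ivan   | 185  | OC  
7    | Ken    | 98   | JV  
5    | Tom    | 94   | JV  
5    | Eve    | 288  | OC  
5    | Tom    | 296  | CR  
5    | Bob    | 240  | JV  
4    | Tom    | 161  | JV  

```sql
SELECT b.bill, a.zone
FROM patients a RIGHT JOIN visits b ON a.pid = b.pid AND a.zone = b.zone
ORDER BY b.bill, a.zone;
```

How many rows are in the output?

RIGHT JOIN keeps every row from `visits`; unmatched rows get NULL for `patients`'s columns.
Matching on a.pid = b.pid AND a.zone = b.zone. A NULL in a compared column never satisfies the condition.
Matched pairs: 1; unmatched b rows kept: 8.
Total: 1 matched + 8 padded = 9 rows.

9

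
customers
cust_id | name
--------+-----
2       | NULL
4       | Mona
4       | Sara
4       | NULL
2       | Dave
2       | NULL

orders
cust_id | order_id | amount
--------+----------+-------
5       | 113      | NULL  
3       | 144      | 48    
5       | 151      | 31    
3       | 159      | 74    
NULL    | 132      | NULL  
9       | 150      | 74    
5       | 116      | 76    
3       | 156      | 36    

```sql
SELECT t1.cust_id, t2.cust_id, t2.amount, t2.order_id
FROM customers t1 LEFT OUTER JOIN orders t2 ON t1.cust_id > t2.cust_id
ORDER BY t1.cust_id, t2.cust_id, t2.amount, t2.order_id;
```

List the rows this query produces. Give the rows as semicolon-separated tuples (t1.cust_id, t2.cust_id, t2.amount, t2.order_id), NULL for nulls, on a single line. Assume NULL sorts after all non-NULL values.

(2, NULL, NULL, NULL); (2, NULL, NULL, NULL); (2, NULL, NULL, NULL); (4, 3, 36, 156); (4, 3, 36, 156); (4, 3, 36, 156); (4, 3, 48, 144); (4, 3, 48, 144); (4, 3, 48, 144); (4, 3, 74, 159); (4, 3, 74, 159); (4, 3, 74, 159)

LEFT JOIN keeps every row from `customers`; unmatched rows get NULL for `orders`'s columns.
Matching on t1.cust_id > t2.cust_id. A NULL in a compared column never satisfies the condition.
- t1[0] cust_id=2 → no match; kept with NULLs on the t2 side.
- t1[1] cust_id=4 → 3 match(es) in t2 → 3 row(s).
- t1[2] cust_id=4 → 3 match(es) in t2 → 3 row(s).
- t1[3] cust_id=4 → 3 match(es) in t2 → 3 row(s).
- t1[4] cust_id=2 → no match; kept with NULLs on the t2 side.
- t1[5] cust_id=2 → no match; kept with NULLs on the t2 side.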